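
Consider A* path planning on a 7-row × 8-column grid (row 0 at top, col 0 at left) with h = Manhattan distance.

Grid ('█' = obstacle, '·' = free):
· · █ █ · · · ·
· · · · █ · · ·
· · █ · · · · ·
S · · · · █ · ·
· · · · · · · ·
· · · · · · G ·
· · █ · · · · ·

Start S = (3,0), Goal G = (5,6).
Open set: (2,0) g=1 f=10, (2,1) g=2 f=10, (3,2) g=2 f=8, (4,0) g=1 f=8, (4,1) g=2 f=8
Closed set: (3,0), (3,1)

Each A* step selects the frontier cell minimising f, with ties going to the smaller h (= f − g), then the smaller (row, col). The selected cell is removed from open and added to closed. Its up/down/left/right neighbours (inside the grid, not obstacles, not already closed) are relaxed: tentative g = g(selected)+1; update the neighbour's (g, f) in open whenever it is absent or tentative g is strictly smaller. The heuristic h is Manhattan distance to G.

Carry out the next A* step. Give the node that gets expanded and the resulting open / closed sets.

expanded=(3,2); open=[(2,0) g=1 f=10, (2,1) g=2 f=10, (3,3) g=3 f=8, (4,0) g=1 f=8, (4,1) g=2 f=8, (4,2) g=3 f=8]; closed=[(3,0), (3,1), (3,2)]

step 1: expand (3,2) (f=8, h=6) → closed; open now [(2,0) g=1 f=10, (2,1) g=2 f=10, (3,3) g=3 f=8, (4,0) g=1 f=8, (4,1) g=2 f=8, (4,2) g=3 f=8]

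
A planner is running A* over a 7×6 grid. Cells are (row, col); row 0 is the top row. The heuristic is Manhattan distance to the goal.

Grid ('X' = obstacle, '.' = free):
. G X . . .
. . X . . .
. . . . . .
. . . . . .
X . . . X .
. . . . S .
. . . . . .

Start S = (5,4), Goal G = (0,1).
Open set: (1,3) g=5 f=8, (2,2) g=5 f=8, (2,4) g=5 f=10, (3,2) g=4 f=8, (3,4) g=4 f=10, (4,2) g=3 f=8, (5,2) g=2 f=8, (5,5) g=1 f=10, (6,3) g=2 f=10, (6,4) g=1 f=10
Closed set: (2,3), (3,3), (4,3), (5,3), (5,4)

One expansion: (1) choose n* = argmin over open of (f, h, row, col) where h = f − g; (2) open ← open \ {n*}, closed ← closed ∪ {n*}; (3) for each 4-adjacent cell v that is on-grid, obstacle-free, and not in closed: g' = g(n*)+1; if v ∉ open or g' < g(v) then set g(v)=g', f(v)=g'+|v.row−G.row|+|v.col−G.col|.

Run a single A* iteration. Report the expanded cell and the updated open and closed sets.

expanded=(1,3); open=[(0,3) g=6 f=8, (1,4) g=6 f=10, (2,2) g=5 f=8, (2,4) g=5 f=10, (3,2) g=4 f=8, (3,4) g=4 f=10, (4,2) g=3 f=8, (5,2) g=2 f=8, (5,5) g=1 f=10, (6,3) g=2 f=10, (6,4) g=1 f=10]; closed=[(1,3), (2,3), (3,3), (4,3), (5,3), (5,4)]

step 1: expand (1,3) (f=8, h=3) → closed; open now [(0,3) g=6 f=8, (1,4) g=6 f=10, (2,2) g=5 f=8, (2,4) g=5 f=10, (3,2) g=4 f=8, (3,4) g=4 f=10, (4,2) g=3 f=8, (5,2) g=2 f=8, (5,5) g=1 f=10, (6,3) g=2 f=10, (6,4) g=1 f=10]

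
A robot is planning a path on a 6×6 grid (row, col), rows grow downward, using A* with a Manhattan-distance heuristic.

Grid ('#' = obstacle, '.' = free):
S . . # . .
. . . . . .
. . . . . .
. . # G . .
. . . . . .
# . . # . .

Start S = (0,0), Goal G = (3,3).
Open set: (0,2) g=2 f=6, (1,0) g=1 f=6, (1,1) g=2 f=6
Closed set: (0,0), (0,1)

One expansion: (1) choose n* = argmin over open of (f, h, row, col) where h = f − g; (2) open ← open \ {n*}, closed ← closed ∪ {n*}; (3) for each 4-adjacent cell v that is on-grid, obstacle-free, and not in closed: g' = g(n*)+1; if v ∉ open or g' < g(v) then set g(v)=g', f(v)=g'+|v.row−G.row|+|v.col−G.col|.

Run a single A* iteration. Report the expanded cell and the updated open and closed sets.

expanded=(0,2); open=[(1,0) g=1 f=6, (1,1) g=2 f=6, (1,2) g=3 f=6]; closed=[(0,0), (0,1), (0,2)]

step 1: expand (0,2) (f=6, h=4) → closed; open now [(1,0) g=1 f=6, (1,1) g=2 f=6, (1,2) g=3 f=6]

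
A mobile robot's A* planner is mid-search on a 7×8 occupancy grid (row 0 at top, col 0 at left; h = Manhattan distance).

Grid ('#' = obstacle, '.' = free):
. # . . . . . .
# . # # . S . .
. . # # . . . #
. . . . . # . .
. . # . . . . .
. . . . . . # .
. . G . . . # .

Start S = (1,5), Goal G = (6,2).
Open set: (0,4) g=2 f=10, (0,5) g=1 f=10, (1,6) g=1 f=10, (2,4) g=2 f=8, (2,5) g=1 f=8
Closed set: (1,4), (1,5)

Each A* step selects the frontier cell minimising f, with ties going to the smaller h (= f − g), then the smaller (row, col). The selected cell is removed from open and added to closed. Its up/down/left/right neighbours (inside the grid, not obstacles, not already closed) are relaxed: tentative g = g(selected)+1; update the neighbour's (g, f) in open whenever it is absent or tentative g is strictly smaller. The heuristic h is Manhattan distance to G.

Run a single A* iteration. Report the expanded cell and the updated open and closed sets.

step 1: expand (2,4) (f=8, h=6) → closed; open now [(0,4) g=2 f=10, (0,5) g=1 f=10, (1,6) g=1 f=10, (2,5) g=1 f=8, (3,4) g=3 f=8]

expanded=(2,4); open=[(0,4) g=2 f=10, (0,5) g=1 f=10, (1,6) g=1 f=10, (2,5) g=1 f=8, (3,4) g=3 f=8]; closed=[(1,4), (1,5), (2,4)]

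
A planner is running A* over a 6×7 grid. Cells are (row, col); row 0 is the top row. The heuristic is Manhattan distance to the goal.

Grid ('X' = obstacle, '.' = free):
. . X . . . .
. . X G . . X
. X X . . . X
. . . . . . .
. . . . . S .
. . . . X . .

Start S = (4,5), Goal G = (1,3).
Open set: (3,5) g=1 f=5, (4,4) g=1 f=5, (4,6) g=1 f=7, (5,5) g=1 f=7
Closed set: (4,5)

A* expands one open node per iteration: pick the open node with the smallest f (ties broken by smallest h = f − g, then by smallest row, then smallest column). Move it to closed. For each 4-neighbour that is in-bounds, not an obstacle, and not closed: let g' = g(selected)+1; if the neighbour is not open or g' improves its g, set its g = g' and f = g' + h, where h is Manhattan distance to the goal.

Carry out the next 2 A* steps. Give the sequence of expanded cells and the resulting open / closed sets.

step 1: expand (3,5) (f=5, h=4) → closed; open now [(2,5) g=2 f=5, (3,4) g=2 f=5, (3,6) g=2 f=7, (4,4) g=1 f=5, (4,6) g=1 f=7, (5,5) g=1 f=7]
step 2: expand (2,5) (f=5, h=3) → closed; open now [(1,5) g=3 f=5, (2,4) g=3 f=5, (3,4) g=2 f=5, (3,6) g=2 f=7, (4,4) g=1 f=5, (4,6) g=1 f=7, (5,5) g=1 f=7]

order=[(3,5) → (2,5)]; open=[(1,5) g=3 f=5, (2,4) g=3 f=5, (3,4) g=2 f=5, (3,6) g=2 f=7, (4,4) g=1 f=5, (4,6) g=1 f=7, (5,5) g=1 f=7]; closed=[(2,5), (3,5), (4,5)]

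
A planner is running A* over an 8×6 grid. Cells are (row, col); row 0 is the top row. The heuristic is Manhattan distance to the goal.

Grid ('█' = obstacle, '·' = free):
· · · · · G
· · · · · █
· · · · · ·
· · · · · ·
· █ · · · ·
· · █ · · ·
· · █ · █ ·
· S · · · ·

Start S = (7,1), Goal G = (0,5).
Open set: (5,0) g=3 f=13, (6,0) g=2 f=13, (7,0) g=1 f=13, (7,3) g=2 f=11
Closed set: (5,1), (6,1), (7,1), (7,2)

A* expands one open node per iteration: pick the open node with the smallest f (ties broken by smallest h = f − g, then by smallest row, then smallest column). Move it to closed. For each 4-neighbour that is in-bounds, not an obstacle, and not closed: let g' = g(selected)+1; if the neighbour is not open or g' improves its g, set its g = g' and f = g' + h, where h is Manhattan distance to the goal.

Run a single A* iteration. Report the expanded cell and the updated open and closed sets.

step 1: expand (7,3) (f=11, h=9) → closed; open now [(5,0) g=3 f=13, (6,0) g=2 f=13, (6,3) g=3 f=11, (7,0) g=1 f=13, (7,4) g=3 f=11]

expanded=(7,3); open=[(5,0) g=3 f=13, (6,0) g=2 f=13, (6,3) g=3 f=11, (7,0) g=1 f=13, (7,4) g=3 f=11]; closed=[(5,1), (6,1), (7,1), (7,2), (7,3)]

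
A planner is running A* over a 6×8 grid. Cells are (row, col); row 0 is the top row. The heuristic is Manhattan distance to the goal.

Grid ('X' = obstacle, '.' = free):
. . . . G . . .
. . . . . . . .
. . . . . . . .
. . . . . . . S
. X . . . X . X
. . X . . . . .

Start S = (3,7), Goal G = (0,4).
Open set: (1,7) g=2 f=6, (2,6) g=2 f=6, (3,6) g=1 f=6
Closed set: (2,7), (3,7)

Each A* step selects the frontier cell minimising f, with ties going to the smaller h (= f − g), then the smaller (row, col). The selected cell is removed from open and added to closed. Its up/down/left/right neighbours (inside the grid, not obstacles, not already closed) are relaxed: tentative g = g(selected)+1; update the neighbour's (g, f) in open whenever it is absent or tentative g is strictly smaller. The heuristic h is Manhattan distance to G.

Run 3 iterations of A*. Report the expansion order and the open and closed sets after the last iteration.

order=[(1,7) → (0,7) → (0,6)]; open=[(0,5) g=5 f=6, (1,6) g=3 f=6, (2,6) g=2 f=6, (3,6) g=1 f=6]; closed=[(0,6), (0,7), (1,7), (2,7), (3,7)]

step 1: expand (1,7) (f=6, h=4) → closed; open now [(0,7) g=3 f=6, (1,6) g=3 f=6, (2,6) g=2 f=6, (3,6) g=1 f=6]
step 2: expand (0,7) (f=6, h=3) → closed; open now [(0,6) g=4 f=6, (1,6) g=3 f=6, (2,6) g=2 f=6, (3,6) g=1 f=6]
step 3: expand (0,6) (f=6, h=2) → closed; open now [(0,5) g=5 f=6, (1,6) g=3 f=6, (2,6) g=2 f=6, (3,6) g=1 f=6]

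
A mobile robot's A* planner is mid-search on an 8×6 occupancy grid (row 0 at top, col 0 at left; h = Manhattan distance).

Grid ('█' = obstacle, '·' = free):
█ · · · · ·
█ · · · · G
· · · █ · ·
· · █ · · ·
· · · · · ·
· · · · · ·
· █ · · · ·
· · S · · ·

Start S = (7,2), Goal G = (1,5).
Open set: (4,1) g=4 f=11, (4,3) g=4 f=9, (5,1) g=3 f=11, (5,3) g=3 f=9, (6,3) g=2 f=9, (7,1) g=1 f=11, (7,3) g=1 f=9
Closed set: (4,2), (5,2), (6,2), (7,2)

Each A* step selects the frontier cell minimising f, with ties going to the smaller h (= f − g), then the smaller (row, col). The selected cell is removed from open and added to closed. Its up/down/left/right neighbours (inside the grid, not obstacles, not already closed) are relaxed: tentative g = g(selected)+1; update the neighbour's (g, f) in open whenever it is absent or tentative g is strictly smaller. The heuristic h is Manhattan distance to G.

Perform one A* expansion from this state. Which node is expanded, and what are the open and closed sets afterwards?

step 1: expand (4,3) (f=9, h=5) → closed; open now [(3,3) g=5 f=9, (4,1) g=4 f=11, (4,4) g=5 f=9, (5,1) g=3 f=11, (5,3) g=3 f=9, (6,3) g=2 f=9, (7,1) g=1 f=11, (7,3) g=1 f=9]

expanded=(4,3); open=[(3,3) g=5 f=9, (4,1) g=4 f=11, (4,4) g=5 f=9, (5,1) g=3 f=11, (5,3) g=3 f=9, (6,3) g=2 f=9, (7,1) g=1 f=11, (7,3) g=1 f=9]; closed=[(4,2), (4,3), (5,2), (6,2), (7,2)]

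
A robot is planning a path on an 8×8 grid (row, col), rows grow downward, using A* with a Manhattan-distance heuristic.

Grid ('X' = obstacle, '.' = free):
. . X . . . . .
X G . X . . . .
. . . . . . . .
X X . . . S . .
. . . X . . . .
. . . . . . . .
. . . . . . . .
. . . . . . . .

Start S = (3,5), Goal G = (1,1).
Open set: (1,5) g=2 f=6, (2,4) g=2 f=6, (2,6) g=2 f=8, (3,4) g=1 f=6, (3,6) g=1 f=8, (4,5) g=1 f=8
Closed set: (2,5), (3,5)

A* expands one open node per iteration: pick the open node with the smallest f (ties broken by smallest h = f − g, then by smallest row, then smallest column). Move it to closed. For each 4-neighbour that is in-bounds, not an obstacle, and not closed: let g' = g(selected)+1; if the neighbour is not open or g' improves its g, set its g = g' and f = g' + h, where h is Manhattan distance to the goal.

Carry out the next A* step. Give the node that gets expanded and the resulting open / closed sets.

expanded=(1,5); open=[(0,5) g=3 f=8, (1,4) g=3 f=6, (1,6) g=3 f=8, (2,4) g=2 f=6, (2,6) g=2 f=8, (3,4) g=1 f=6, (3,6) g=1 f=8, (4,5) g=1 f=8]; closed=[(1,5), (2,5), (3,5)]

step 1: expand (1,5) (f=6, h=4) → closed; open now [(0,5) g=3 f=8, (1,4) g=3 f=6, (1,6) g=3 f=8, (2,4) g=2 f=6, (2,6) g=2 f=8, (3,4) g=1 f=6, (3,6) g=1 f=8, (4,5) g=1 f=8]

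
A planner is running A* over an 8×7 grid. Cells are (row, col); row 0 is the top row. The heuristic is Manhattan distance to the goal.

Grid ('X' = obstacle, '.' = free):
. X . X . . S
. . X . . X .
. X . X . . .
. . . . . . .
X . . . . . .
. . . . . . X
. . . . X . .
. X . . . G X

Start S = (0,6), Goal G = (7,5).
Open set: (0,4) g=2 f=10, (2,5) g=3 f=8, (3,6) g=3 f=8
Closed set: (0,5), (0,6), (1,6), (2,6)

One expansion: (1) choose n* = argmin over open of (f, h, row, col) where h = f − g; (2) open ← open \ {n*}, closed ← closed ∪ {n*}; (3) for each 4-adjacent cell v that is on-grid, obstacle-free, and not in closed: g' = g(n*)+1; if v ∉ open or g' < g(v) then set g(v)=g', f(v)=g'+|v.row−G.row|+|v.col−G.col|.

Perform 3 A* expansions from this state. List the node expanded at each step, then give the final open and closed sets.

order=[(2,5) → (3,5) → (4,5)]; open=[(0,4) g=2 f=10, (2,4) g=4 f=10, (3,4) g=5 f=10, (3,6) g=3 f=8, (4,4) g=6 f=10, (4,6) g=6 f=10, (5,5) g=6 f=8]; closed=[(0,5), (0,6), (1,6), (2,5), (2,6), (3,5), (4,5)]

step 1: expand (2,5) (f=8, h=5) → closed; open now [(0,4) g=2 f=10, (2,4) g=4 f=10, (3,5) g=4 f=8, (3,6) g=3 f=8]
step 2: expand (3,5) (f=8, h=4) → closed; open now [(0,4) g=2 f=10, (2,4) g=4 f=10, (3,4) g=5 f=10, (3,6) g=3 f=8, (4,5) g=5 f=8]
step 3: expand (4,5) (f=8, h=3) → closed; open now [(0,4) g=2 f=10, (2,4) g=4 f=10, (3,4) g=5 f=10, (3,6) g=3 f=8, (4,4) g=6 f=10, (4,6) g=6 f=10, (5,5) g=6 f=8]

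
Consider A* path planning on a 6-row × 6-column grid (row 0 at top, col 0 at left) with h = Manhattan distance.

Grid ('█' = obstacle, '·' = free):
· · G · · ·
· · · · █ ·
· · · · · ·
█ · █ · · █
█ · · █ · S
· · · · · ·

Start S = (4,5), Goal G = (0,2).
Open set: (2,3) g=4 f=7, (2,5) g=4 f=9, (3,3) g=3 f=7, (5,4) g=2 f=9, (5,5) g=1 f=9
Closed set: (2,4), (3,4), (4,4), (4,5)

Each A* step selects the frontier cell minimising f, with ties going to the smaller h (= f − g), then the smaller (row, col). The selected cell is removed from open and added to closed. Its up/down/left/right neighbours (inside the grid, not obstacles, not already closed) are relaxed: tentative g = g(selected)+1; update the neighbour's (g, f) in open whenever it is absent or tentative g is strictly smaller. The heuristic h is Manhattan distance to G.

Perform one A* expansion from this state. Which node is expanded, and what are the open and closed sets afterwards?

expanded=(2,3); open=[(1,3) g=5 f=7, (2,2) g=5 f=7, (2,5) g=4 f=9, (3,3) g=3 f=7, (5,4) g=2 f=9, (5,5) g=1 f=9]; closed=[(2,3), (2,4), (3,4), (4,4), (4,5)]

step 1: expand (2,3) (f=7, h=3) → closed; open now [(1,3) g=5 f=7, (2,2) g=5 f=7, (2,5) g=4 f=9, (3,3) g=3 f=7, (5,4) g=2 f=9, (5,5) g=1 f=9]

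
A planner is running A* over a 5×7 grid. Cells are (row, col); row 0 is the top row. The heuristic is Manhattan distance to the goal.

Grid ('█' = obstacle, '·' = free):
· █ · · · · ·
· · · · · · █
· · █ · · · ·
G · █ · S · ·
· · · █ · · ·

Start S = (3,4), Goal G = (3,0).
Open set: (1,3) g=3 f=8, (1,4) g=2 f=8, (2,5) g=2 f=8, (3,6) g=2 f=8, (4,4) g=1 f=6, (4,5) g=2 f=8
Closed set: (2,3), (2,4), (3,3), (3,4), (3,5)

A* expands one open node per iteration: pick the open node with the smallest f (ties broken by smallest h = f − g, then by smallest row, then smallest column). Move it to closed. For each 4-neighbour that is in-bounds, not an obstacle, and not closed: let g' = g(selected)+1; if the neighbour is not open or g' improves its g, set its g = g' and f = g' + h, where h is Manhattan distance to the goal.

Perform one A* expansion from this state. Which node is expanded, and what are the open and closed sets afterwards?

step 1: expand (4,4) (f=6, h=5) → closed; open now [(1,3) g=3 f=8, (1,4) g=2 f=8, (2,5) g=2 f=8, (3,6) g=2 f=8, (4,5) g=2 f=8]

expanded=(4,4); open=[(1,3) g=3 f=8, (1,4) g=2 f=8, (2,5) g=2 f=8, (3,6) g=2 f=8, (4,5) g=2 f=8]; closed=[(2,3), (2,4), (3,3), (3,4), (3,5), (4,4)]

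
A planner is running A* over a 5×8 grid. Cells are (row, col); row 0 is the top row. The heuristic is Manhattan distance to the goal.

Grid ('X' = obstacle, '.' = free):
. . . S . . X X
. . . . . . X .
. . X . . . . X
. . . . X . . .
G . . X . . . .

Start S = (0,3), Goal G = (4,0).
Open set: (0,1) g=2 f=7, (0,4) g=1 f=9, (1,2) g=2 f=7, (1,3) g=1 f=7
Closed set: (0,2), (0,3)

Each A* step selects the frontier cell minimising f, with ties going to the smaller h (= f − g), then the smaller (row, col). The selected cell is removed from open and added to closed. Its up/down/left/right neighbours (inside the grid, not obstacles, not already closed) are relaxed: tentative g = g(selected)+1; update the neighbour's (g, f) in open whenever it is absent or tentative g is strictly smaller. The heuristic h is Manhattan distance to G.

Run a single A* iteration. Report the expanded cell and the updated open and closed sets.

step 1: expand (0,1) (f=7, h=5) → closed; open now [(0,0) g=3 f=7, (0,4) g=1 f=9, (1,1) g=3 f=7, (1,2) g=2 f=7, (1,3) g=1 f=7]

expanded=(0,1); open=[(0,0) g=3 f=7, (0,4) g=1 f=9, (1,1) g=3 f=7, (1,2) g=2 f=7, (1,3) g=1 f=7]; closed=[(0,1), (0,2), (0,3)]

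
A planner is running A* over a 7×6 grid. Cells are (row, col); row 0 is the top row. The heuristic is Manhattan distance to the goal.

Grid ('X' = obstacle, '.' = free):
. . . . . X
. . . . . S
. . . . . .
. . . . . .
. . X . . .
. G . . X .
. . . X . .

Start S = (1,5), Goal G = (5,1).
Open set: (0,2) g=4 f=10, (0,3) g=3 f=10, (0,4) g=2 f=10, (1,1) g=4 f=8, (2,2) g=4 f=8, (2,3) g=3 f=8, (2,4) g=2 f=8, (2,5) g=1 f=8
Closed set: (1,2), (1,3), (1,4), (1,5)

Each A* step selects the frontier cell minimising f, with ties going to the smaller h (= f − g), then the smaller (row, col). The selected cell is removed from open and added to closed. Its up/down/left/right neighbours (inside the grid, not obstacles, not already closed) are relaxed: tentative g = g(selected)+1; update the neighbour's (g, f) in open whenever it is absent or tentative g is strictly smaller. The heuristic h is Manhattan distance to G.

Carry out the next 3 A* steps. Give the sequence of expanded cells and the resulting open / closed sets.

order=[(1,1) → (2,1) → (3,1)]; open=[(0,1) g=5 f=10, (0,2) g=4 f=10, (0,3) g=3 f=10, (0,4) g=2 f=10, (1,0) g=5 f=10, (2,0) g=6 f=10, (2,2) g=4 f=8, (2,3) g=3 f=8, (2,4) g=2 f=8, (2,5) g=1 f=8, (3,0) g=7 f=10, (3,2) g=7 f=10, (4,1) g=7 f=8]; closed=[(1,1), (1,2), (1,3), (1,4), (1,5), (2,1), (3,1)]

step 1: expand (1,1) (f=8, h=4) → closed; open now [(0,1) g=5 f=10, (0,2) g=4 f=10, (0,3) g=3 f=10, (0,4) g=2 f=10, (1,0) g=5 f=10, (2,1) g=5 f=8, (2,2) g=4 f=8, (2,3) g=3 f=8, (2,4) g=2 f=8, (2,5) g=1 f=8]
step 2: expand (2,1) (f=8, h=3) → closed; open now [(0,1) g=5 f=10, (0,2) g=4 f=10, (0,3) g=3 f=10, (0,4) g=2 f=10, (1,0) g=5 f=10, (2,0) g=6 f=10, (2,2) g=4 f=8, (2,3) g=3 f=8, (2,4) g=2 f=8, (2,5) g=1 f=8, (3,1) g=6 f=8]
step 3: expand (3,1) (f=8, h=2) → closed; open now [(0,1) g=5 f=10, (0,2) g=4 f=10, (0,3) g=3 f=10, (0,4) g=2 f=10, (1,0) g=5 f=10, (2,0) g=6 f=10, (2,2) g=4 f=8, (2,3) g=3 f=8, (2,4) g=2 f=8, (2,5) g=1 f=8, (3,0) g=7 f=10, (3,2) g=7 f=10, (4,1) g=7 f=8]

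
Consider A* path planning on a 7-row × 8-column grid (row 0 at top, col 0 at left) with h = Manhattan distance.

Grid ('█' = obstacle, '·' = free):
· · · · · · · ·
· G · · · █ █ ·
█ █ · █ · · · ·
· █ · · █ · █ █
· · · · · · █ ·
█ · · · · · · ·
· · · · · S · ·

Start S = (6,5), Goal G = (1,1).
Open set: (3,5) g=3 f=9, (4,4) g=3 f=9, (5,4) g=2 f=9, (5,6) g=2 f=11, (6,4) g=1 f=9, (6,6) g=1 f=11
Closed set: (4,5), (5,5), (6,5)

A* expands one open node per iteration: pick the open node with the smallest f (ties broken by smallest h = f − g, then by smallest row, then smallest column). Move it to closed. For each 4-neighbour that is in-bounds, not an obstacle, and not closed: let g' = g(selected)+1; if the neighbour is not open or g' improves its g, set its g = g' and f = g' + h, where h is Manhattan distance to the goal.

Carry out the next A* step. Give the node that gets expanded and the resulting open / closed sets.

step 1: expand (3,5) (f=9, h=6) → closed; open now [(2,5) g=4 f=9, (4,4) g=3 f=9, (5,4) g=2 f=9, (5,6) g=2 f=11, (6,4) g=1 f=9, (6,6) g=1 f=11]

expanded=(3,5); open=[(2,5) g=4 f=9, (4,4) g=3 f=9, (5,4) g=2 f=9, (5,6) g=2 f=11, (6,4) g=1 f=9, (6,6) g=1 f=11]; closed=[(3,5), (4,5), (5,5), (6,5)]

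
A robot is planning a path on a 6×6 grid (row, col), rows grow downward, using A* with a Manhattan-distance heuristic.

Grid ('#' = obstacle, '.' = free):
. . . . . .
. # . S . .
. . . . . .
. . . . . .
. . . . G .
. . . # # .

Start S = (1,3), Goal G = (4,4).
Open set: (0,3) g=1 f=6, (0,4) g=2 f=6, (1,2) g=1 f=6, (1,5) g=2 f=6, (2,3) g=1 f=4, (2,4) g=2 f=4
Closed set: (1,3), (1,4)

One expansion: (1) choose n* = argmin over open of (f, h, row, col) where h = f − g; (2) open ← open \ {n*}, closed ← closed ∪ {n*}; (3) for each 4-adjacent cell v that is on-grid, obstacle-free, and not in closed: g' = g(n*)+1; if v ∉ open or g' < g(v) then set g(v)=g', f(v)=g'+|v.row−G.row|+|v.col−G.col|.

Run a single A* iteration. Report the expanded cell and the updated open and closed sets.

step 1: expand (2,4) (f=4, h=2) → closed; open now [(0,3) g=1 f=6, (0,4) g=2 f=6, (1,2) g=1 f=6, (1,5) g=2 f=6, (2,3) g=1 f=4, (2,5) g=3 f=6, (3,4) g=3 f=4]

expanded=(2,4); open=[(0,3) g=1 f=6, (0,4) g=2 f=6, (1,2) g=1 f=6, (1,5) g=2 f=6, (2,3) g=1 f=4, (2,5) g=3 f=6, (3,4) g=3 f=4]; closed=[(1,3), (1,4), (2,4)]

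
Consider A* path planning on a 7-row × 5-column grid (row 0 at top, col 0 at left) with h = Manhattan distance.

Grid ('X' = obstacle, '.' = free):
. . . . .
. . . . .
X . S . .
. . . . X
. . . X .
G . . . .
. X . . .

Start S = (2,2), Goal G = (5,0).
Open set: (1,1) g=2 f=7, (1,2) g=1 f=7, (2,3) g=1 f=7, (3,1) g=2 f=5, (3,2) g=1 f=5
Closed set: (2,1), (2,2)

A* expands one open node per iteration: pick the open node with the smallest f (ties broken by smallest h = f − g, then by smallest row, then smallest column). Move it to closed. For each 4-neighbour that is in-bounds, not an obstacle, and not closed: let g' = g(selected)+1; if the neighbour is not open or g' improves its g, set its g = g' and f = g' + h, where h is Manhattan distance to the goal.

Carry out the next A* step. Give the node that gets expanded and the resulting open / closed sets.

step 1: expand (3,1) (f=5, h=3) → closed; open now [(1,1) g=2 f=7, (1,2) g=1 f=7, (2,3) g=1 f=7, (3,0) g=3 f=5, (3,2) g=1 f=5, (4,1) g=3 f=5]

expanded=(3,1); open=[(1,1) g=2 f=7, (1,2) g=1 f=7, (2,3) g=1 f=7, (3,0) g=3 f=5, (3,2) g=1 f=5, (4,1) g=3 f=5]; closed=[(2,1), (2,2), (3,1)]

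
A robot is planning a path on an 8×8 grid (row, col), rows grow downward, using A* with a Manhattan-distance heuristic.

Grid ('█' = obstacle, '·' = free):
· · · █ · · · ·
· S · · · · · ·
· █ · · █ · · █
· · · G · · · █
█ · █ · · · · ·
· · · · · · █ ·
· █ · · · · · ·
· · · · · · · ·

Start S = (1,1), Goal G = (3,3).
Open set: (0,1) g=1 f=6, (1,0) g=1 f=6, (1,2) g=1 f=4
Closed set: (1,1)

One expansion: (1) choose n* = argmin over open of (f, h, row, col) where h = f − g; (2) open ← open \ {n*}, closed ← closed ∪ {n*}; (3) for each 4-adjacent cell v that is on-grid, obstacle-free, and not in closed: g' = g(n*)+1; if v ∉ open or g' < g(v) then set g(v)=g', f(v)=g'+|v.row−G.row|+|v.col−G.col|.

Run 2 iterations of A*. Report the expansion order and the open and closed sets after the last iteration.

step 1: expand (1,2) (f=4, h=3) → closed; open now [(0,1) g=1 f=6, (0,2) g=2 f=6, (1,0) g=1 f=6, (1,3) g=2 f=4, (2,2) g=2 f=4]
step 2: expand (1,3) (f=4, h=2) → closed; open now [(0,1) g=1 f=6, (0,2) g=2 f=6, (1,0) g=1 f=6, (1,4) g=3 f=6, (2,2) g=2 f=4, (2,3) g=3 f=4]

order=[(1,2) → (1,3)]; open=[(0,1) g=1 f=6, (0,2) g=2 f=6, (1,0) g=1 f=6, (1,4) g=3 f=6, (2,2) g=2 f=4, (2,3) g=3 f=4]; closed=[(1,1), (1,2), (1,3)]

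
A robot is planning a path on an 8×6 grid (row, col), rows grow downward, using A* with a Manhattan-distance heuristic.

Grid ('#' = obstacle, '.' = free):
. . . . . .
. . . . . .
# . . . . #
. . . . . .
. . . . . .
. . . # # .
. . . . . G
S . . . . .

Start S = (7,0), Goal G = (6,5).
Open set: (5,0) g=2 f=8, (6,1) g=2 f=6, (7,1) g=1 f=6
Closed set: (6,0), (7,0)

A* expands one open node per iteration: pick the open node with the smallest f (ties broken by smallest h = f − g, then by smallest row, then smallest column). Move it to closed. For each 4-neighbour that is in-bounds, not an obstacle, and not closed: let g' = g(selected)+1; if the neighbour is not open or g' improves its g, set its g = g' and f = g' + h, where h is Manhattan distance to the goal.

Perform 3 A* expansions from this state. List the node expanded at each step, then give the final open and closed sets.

order=[(6,1) → (6,2) → (6,3)]; open=[(5,0) g=2 f=8, (5,1) g=3 f=8, (5,2) g=4 f=8, (6,4) g=5 f=6, (7,1) g=1 f=6, (7,2) g=4 f=8, (7,3) g=5 f=8]; closed=[(6,0), (6,1), (6,2), (6,3), (7,0)]

step 1: expand (6,1) (f=6, h=4) → closed; open now [(5,0) g=2 f=8, (5,1) g=3 f=8, (6,2) g=3 f=6, (7,1) g=1 f=6]
step 2: expand (6,2) (f=6, h=3) → closed; open now [(5,0) g=2 f=8, (5,1) g=3 f=8, (5,2) g=4 f=8, (6,3) g=4 f=6, (7,1) g=1 f=6, (7,2) g=4 f=8]
step 3: expand (6,3) (f=6, h=2) → closed; open now [(5,0) g=2 f=8, (5,1) g=3 f=8, (5,2) g=4 f=8, (6,4) g=5 f=6, (7,1) g=1 f=6, (7,2) g=4 f=8, (7,3) g=5 f=8]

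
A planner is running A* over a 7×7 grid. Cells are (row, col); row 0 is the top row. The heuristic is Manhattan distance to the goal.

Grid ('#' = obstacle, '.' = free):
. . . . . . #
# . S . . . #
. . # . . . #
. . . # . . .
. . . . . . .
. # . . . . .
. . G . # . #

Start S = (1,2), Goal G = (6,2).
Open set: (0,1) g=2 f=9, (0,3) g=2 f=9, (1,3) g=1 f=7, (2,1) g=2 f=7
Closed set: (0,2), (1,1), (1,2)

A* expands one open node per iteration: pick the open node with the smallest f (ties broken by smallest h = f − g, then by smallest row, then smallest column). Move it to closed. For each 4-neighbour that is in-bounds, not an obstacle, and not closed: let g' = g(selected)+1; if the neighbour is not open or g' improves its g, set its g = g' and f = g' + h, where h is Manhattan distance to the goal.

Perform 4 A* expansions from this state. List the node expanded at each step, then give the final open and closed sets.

order=[(2,1) → (3,1) → (3,2) → (4,2)]; open=[(0,1) g=2 f=9, (0,3) g=2 f=9, (1,3) g=1 f=7, (2,0) g=3 f=9, (3,0) g=4 f=9, (4,1) g=4 f=7, (4,3) g=6 f=9, (5,2) g=6 f=7]; closed=[(0,2), (1,1), (1,2), (2,1), (3,1), (3,2), (4,2)]

step 1: expand (2,1) (f=7, h=5) → closed; open now [(0,1) g=2 f=9, (0,3) g=2 f=9, (1,3) g=1 f=7, (2,0) g=3 f=9, (3,1) g=3 f=7]
step 2: expand (3,1) (f=7, h=4) → closed; open now [(0,1) g=2 f=9, (0,3) g=2 f=9, (1,3) g=1 f=7, (2,0) g=3 f=9, (3,0) g=4 f=9, (3,2) g=4 f=7, (4,1) g=4 f=7]
step 3: expand (3,2) (f=7, h=3) → closed; open now [(0,1) g=2 f=9, (0,3) g=2 f=9, (1,3) g=1 f=7, (2,0) g=3 f=9, (3,0) g=4 f=9, (4,1) g=4 f=7, (4,2) g=5 f=7]
step 4: expand (4,2) (f=7, h=2) → closed; open now [(0,1) g=2 f=9, (0,3) g=2 f=9, (1,3) g=1 f=7, (2,0) g=3 f=9, (3,0) g=4 f=9, (4,1) g=4 f=7, (4,3) g=6 f=9, (5,2) g=6 f=7]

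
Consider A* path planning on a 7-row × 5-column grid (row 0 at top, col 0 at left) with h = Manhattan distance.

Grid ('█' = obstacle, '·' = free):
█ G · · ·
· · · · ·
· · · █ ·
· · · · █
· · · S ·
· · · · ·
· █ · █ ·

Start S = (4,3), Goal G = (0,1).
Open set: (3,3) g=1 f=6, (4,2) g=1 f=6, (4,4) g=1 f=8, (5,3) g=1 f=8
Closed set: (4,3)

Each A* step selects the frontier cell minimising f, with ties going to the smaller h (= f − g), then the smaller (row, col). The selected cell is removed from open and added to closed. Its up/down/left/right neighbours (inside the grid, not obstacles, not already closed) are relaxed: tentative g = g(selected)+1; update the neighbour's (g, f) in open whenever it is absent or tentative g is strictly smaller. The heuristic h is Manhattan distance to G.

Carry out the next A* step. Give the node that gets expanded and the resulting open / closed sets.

step 1: expand (3,3) (f=6, h=5) → closed; open now [(3,2) g=2 f=6, (4,2) g=1 f=6, (4,4) g=1 f=8, (5,3) g=1 f=8]

expanded=(3,3); open=[(3,2) g=2 f=6, (4,2) g=1 f=6, (4,4) g=1 f=8, (5,3) g=1 f=8]; closed=[(3,3), (4,3)]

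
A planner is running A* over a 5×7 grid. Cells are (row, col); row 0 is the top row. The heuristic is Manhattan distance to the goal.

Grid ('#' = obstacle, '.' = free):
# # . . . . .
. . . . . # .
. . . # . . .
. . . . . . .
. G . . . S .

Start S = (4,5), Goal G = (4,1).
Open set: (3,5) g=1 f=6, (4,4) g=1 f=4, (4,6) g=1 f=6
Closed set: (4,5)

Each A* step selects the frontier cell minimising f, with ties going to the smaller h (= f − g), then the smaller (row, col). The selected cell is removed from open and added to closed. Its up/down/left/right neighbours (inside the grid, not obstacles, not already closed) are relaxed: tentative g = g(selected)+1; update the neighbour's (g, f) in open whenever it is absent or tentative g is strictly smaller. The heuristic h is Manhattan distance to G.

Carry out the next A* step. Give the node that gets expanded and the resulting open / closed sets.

step 1: expand (4,4) (f=4, h=3) → closed; open now [(3,4) g=2 f=6, (3,5) g=1 f=6, (4,3) g=2 f=4, (4,6) g=1 f=6]

expanded=(4,4); open=[(3,4) g=2 f=6, (3,5) g=1 f=6, (4,3) g=2 f=4, (4,6) g=1 f=6]; closed=[(4,4), (4,5)]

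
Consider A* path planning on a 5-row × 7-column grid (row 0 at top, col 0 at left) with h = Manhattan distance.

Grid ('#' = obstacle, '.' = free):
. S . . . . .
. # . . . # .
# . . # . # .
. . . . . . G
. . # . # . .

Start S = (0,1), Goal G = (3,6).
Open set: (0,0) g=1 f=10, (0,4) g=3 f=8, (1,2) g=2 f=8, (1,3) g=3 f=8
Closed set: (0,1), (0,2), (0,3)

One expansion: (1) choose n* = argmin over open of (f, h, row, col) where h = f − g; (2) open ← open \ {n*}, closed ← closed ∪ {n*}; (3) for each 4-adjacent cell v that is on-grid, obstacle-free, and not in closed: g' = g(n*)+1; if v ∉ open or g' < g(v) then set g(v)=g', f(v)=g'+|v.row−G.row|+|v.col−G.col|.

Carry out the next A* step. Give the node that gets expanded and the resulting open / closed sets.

step 1: expand (0,4) (f=8, h=5) → closed; open now [(0,0) g=1 f=10, (0,5) g=4 f=8, (1,2) g=2 f=8, (1,3) g=3 f=8, (1,4) g=4 f=8]

expanded=(0,4); open=[(0,0) g=1 f=10, (0,5) g=4 f=8, (1,2) g=2 f=8, (1,3) g=3 f=8, (1,4) g=4 f=8]; closed=[(0,1), (0,2), (0,3), (0,4)]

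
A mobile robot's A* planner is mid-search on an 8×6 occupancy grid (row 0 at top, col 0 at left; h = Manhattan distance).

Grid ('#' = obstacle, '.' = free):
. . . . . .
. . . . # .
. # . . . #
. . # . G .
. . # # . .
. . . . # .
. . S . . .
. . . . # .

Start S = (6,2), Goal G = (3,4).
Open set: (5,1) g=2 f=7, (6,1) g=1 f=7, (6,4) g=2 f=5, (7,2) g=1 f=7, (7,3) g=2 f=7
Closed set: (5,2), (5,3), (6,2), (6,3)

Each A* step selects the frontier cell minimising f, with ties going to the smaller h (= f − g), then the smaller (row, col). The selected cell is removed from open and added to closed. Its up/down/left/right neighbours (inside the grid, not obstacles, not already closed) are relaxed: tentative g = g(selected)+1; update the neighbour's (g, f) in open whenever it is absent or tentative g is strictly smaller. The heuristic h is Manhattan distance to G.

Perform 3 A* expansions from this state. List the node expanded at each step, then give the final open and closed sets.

order=[(6,4) → (6,5) → (5,5)]; open=[(4,5) g=5 f=7, (5,1) g=2 f=7, (6,1) g=1 f=7, (7,2) g=1 f=7, (7,3) g=2 f=7, (7,5) g=4 f=9]; closed=[(5,2), (5,3), (5,5), (6,2), (6,3), (6,4), (6,5)]

step 1: expand (6,4) (f=5, h=3) → closed; open now [(5,1) g=2 f=7, (6,1) g=1 f=7, (6,5) g=3 f=7, (7,2) g=1 f=7, (7,3) g=2 f=7]
step 2: expand (6,5) (f=7, h=4) → closed; open now [(5,1) g=2 f=7, (5,5) g=4 f=7, (6,1) g=1 f=7, (7,2) g=1 f=7, (7,3) g=2 f=7, (7,5) g=4 f=9]
step 3: expand (5,5) (f=7, h=3) → closed; open now [(4,5) g=5 f=7, (5,1) g=2 f=7, (6,1) g=1 f=7, (7,2) g=1 f=7, (7,3) g=2 f=7, (7,5) g=4 f=9]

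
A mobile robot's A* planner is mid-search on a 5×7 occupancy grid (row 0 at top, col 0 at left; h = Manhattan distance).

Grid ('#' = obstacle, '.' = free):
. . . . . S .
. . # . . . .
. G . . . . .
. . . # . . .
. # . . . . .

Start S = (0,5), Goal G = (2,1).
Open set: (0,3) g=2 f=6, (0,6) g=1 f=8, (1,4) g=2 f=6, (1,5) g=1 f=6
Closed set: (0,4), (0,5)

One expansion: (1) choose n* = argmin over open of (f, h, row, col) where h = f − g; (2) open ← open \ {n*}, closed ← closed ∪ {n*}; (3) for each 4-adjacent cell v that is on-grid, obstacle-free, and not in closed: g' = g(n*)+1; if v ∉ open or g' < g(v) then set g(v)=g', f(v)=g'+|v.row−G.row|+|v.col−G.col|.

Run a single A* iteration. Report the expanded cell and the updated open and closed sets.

expanded=(0,3); open=[(0,2) g=3 f=6, (0,6) g=1 f=8, (1,3) g=3 f=6, (1,4) g=2 f=6, (1,5) g=1 f=6]; closed=[(0,3), (0,4), (0,5)]

step 1: expand (0,3) (f=6, h=4) → closed; open now [(0,2) g=3 f=6, (0,6) g=1 f=8, (1,3) g=3 f=6, (1,4) g=2 f=6, (1,5) g=1 f=6]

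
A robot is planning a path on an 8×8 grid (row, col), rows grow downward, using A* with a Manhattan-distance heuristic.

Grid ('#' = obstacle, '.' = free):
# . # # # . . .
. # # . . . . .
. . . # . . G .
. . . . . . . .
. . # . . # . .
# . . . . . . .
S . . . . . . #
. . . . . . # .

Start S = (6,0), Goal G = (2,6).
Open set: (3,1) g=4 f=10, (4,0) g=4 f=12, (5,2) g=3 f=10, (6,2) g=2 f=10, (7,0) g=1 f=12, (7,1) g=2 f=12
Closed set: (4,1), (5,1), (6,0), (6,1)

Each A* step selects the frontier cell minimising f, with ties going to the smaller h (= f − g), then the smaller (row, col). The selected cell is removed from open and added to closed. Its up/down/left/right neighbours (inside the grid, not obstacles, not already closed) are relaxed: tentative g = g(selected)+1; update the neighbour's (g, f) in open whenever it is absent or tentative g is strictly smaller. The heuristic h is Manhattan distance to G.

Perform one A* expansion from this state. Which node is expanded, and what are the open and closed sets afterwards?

expanded=(3,1); open=[(2,1) g=5 f=10, (3,0) g=5 f=12, (3,2) g=5 f=10, (4,0) g=4 f=12, (5,2) g=3 f=10, (6,2) g=2 f=10, (7,0) g=1 f=12, (7,1) g=2 f=12]; closed=[(3,1), (4,1), (5,1), (6,0), (6,1)]

step 1: expand (3,1) (f=10, h=6) → closed; open now [(2,1) g=5 f=10, (3,0) g=5 f=12, (3,2) g=5 f=10, (4,0) g=4 f=12, (5,2) g=3 f=10, (6,2) g=2 f=10, (7,0) g=1 f=12, (7,1) g=2 f=12]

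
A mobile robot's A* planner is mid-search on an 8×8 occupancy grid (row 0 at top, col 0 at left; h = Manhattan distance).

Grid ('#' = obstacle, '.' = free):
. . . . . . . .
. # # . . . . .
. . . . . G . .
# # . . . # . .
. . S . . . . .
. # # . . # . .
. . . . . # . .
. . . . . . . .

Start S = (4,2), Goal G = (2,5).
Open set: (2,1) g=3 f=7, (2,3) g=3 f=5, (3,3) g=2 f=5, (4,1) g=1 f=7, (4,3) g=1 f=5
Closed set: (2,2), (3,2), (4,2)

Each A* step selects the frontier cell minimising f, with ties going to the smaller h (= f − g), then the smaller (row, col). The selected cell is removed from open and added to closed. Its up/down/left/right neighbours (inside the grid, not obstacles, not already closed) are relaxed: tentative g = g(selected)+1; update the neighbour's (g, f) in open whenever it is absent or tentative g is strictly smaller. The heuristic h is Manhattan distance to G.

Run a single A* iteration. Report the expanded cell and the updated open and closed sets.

step 1: expand (2,3) (f=5, h=2) → closed; open now [(1,3) g=4 f=7, (2,1) g=3 f=7, (2,4) g=4 f=5, (3,3) g=2 f=5, (4,1) g=1 f=7, (4,3) g=1 f=5]

expanded=(2,3); open=[(1,3) g=4 f=7, (2,1) g=3 f=7, (2,4) g=4 f=5, (3,3) g=2 f=5, (4,1) g=1 f=7, (4,3) g=1 f=5]; closed=[(2,2), (2,3), (3,2), (4,2)]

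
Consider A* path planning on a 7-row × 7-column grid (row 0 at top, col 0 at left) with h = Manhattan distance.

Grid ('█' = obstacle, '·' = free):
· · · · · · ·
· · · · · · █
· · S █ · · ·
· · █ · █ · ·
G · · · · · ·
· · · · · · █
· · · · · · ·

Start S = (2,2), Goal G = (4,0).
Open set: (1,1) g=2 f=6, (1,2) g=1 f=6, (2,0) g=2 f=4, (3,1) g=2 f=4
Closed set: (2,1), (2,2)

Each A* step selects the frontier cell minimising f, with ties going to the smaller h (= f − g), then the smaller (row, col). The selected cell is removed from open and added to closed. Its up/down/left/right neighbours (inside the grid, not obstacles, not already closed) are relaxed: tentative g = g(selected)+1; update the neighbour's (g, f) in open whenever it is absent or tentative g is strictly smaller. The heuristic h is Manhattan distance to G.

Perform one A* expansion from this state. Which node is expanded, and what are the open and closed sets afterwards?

step 1: expand (2,0) (f=4, h=2) → closed; open now [(1,0) g=3 f=6, (1,1) g=2 f=6, (1,2) g=1 f=6, (3,0) g=3 f=4, (3,1) g=2 f=4]

expanded=(2,0); open=[(1,0) g=3 f=6, (1,1) g=2 f=6, (1,2) g=1 f=6, (3,0) g=3 f=4, (3,1) g=2 f=4]; closed=[(2,0), (2,1), (2,2)]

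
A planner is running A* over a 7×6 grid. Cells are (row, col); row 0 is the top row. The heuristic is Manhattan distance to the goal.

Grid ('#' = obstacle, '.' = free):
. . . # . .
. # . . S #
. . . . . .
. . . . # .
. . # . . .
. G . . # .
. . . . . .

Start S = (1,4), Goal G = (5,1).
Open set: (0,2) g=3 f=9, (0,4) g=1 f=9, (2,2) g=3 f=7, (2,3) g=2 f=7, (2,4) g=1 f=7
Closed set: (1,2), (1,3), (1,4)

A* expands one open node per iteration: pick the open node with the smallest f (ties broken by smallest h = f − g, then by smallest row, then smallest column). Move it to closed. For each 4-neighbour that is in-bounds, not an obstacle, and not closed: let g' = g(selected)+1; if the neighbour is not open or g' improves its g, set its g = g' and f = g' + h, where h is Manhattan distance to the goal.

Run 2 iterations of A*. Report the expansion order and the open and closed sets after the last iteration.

order=[(2,2) → (2,1)]; open=[(0,2) g=3 f=9, (0,4) g=1 f=9, (2,0) g=5 f=9, (2,3) g=2 f=7, (2,4) g=1 f=7, (3,1) g=5 f=7, (3,2) g=4 f=7]; closed=[(1,2), (1,3), (1,4), (2,1), (2,2)]

step 1: expand (2,2) (f=7, h=4) → closed; open now [(0,2) g=3 f=9, (0,4) g=1 f=9, (2,1) g=4 f=7, (2,3) g=2 f=7, (2,4) g=1 f=7, (3,2) g=4 f=7]
step 2: expand (2,1) (f=7, h=3) → closed; open now [(0,2) g=3 f=9, (0,4) g=1 f=9, (2,0) g=5 f=9, (2,3) g=2 f=7, (2,4) g=1 f=7, (3,1) g=5 f=7, (3,2) g=4 f=7]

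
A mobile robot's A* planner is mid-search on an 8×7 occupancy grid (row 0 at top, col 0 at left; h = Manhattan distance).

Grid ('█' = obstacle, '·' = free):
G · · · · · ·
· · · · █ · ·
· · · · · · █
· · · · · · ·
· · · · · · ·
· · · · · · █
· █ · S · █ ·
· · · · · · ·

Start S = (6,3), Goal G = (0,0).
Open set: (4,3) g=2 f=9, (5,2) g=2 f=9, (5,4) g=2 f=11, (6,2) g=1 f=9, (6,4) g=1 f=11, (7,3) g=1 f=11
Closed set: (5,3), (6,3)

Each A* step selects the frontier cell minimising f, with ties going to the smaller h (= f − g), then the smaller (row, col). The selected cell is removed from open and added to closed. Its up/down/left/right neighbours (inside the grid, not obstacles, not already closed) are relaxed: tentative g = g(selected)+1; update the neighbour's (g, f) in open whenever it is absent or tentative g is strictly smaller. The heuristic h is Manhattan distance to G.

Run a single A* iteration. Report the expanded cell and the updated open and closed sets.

expanded=(4,3); open=[(3,3) g=3 f=9, (4,2) g=3 f=9, (4,4) g=3 f=11, (5,2) g=2 f=9, (5,4) g=2 f=11, (6,2) g=1 f=9, (6,4) g=1 f=11, (7,3) g=1 f=11]; closed=[(4,3), (5,3), (6,3)]

step 1: expand (4,3) (f=9, h=7) → closed; open now [(3,3) g=3 f=9, (4,2) g=3 f=9, (4,4) g=3 f=11, (5,2) g=2 f=9, (5,4) g=2 f=11, (6,2) g=1 f=9, (6,4) g=1 f=11, (7,3) g=1 f=11]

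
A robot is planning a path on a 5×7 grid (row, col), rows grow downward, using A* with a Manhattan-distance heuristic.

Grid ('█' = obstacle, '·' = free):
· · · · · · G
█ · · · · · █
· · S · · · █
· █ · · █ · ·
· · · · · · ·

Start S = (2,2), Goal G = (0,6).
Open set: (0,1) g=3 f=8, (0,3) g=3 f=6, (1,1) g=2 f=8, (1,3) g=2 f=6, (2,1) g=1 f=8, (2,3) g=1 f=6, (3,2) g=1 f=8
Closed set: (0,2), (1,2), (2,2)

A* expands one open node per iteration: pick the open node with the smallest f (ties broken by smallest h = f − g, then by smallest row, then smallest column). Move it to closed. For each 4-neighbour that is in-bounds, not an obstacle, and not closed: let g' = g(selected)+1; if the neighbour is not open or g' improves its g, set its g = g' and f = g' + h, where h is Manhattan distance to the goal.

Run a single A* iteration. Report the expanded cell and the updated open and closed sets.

expanded=(0,3); open=[(0,1) g=3 f=8, (0,4) g=4 f=6, (1,1) g=2 f=8, (1,3) g=2 f=6, (2,1) g=1 f=8, (2,3) g=1 f=6, (3,2) g=1 f=8]; closed=[(0,2), (0,3), (1,2), (2,2)]

step 1: expand (0,3) (f=6, h=3) → closed; open now [(0,1) g=3 f=8, (0,4) g=4 f=6, (1,1) g=2 f=8, (1,3) g=2 f=6, (2,1) g=1 f=8, (2,3) g=1 f=6, (3,2) g=1 f=8]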